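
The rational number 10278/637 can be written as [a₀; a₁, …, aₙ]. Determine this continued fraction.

10278 = 16·637 + 86, so a_0 = 16
637 = 7·86 + 35, so a_1 = 7
86 = 2·35 + 16, so a_2 = 2
35 = 2·16 + 3, so a_3 = 2
16 = 5·3 + 1, so a_4 = 5
3 = 3·1 + 0, so a_5 = 3

[16; 7, 2, 2, 5, 3]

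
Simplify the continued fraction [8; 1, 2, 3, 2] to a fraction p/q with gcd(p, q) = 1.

a_0 = 8: 8/1
a_1 = 1: 9/1
a_2 = 2: 26/3
a_3 = 3: 87/10
a_4 = 2: 200/23

200/23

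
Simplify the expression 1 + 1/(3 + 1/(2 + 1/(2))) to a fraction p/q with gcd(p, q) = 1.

Work from the innermost term outward:
Start with 2.
2 + 1/(2/1) = 2 + 1/2 = 5/2
3 + 1/(5/2) = 3 + 2/5 = 17/5
1 + 1/(17/5) = 1 + 5/17 = 22/17

22/17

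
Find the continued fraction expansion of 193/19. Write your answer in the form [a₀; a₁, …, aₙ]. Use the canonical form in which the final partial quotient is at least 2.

[10; 6, 3]

⌊193/19⌋ = 10, remainder 3
⌊19/3⌋ = 6, remainder 1
⌊3/1⌋ = 3, remainder 0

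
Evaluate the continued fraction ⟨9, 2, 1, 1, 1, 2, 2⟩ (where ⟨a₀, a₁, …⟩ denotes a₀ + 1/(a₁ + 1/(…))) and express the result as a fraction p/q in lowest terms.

Collapse the nested fraction from the inside out:
Start with 2.
2 + 1/(2/1) = 2 + 1/2 = 5/2
1 + 1/(5/2) = 1 + 2/5 = 7/5
1 + 1/(7/5) = 1 + 5/7 = 12/7
1 + 1/(12/7) = 1 + 7/12 = 19/12
2 + 1/(19/12) = 2 + 12/19 = 50/19
9 + 1/(50/19) = 9 + 19/50 = 469/50

469/50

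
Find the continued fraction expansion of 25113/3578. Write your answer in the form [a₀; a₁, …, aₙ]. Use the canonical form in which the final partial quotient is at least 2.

Apply division with remainder until the remainder is 0:
25113 = 7·3578 + 67, so a_0 = 7
3578 = 53·67 + 27, so a_1 = 53
67 = 2·27 + 13, so a_2 = 2
27 = 2·13 + 1, so a_3 = 2
13 = 13·1 + 0, so a_4 = 13

[7; 53, 2, 2, 13]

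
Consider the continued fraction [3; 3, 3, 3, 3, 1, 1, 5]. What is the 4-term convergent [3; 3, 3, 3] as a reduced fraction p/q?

Starting at the tail and folding back:
Start with 3.
3 + 1/(3/1) = 3 + 1/3 = 10/3
3 + 1/(10/3) = 3 + 3/10 = 33/10
3 + 1/(33/10) = 3 + 10/33 = 109/33

109/33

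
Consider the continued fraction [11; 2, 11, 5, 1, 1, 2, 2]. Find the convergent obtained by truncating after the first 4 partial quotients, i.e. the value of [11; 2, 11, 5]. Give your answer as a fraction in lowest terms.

1343/117

Build up convergents one term at a time:
a_0 = 11: 11/1
a_1 = 2: 23/2
a_2 = 11: 264/23
a_3 = 5: 1343/117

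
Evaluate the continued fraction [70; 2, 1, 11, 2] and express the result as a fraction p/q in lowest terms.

5135/73

Start with 2.
11 + 1/(2/1) = 11 + 1/2 = 23/2
1 + 1/(23/2) = 1 + 2/23 = 25/23
2 + 1/(25/23) = 2 + 23/25 = 73/25
70 + 1/(73/25) = 70 + 25/73 = 5135/73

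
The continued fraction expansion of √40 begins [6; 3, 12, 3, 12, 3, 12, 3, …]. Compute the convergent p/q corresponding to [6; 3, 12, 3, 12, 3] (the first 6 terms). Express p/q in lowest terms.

Starting at the tail and folding back:
Start with 3.
12 + 1/(3/1) = 12 + 1/3 = 37/3
3 + 1/(37/3) = 3 + 3/37 = 114/37
12 + 1/(114/37) = 12 + 37/114 = 1405/114
3 + 1/(1405/114) = 3 + 114/1405 = 4329/1405
6 + 1/(4329/1405) = 6 + 1405/4329 = 27379/4329

27379/4329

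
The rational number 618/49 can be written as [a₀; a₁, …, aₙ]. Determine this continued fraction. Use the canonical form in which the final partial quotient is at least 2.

⌊618/49⌋ = 12, remainder 30
⌊49/30⌋ = 1, remainder 19
⌊30/19⌋ = 1, remainder 11
⌊19/11⌋ = 1, remainder 8
⌊11/8⌋ = 1, remainder 3
⌊8/3⌋ = 2, remainder 2
⌊3/2⌋ = 1, remainder 1
⌊2/1⌋ = 2, remainder 0

[12; 1, 1, 1, 1, 2, 1, 2]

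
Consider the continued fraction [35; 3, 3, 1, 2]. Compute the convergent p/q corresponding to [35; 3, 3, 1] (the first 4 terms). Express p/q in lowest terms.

459/13

Collapse the nested fraction from the inside out:
Start with 1.
3 + 1/(1/1) = 3 + 1/1 = 4/1
3 + 1/(4/1) = 3 + 1/4 = 13/4
35 + 1/(13/4) = 35 + 4/13 = 459/13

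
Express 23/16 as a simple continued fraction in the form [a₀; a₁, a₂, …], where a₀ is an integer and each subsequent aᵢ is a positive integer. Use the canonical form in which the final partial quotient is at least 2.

Apply division with remainder until the remainder is 0:
23 = 1·16 + 7, so a_0 = 1
16 = 2·7 + 2, so a_1 = 2
7 = 3·2 + 1, so a_2 = 3
2 = 2·1 + 0, so a_3 = 2

[1; 2, 3, 2]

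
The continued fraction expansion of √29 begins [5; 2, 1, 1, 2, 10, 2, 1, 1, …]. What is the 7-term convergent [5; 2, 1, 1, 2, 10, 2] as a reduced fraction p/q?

Collapse the nested fraction from the inside out:
Start with 2.
10 + 1/(2/1) = 10 + 1/2 = 21/2
2 + 1/(21/2) = 2 + 2/21 = 44/21
1 + 1/(44/21) = 1 + 21/44 = 65/44
1 + 1/(65/44) = 1 + 44/65 = 109/65
2 + 1/(109/65) = 2 + 65/109 = 283/109
5 + 1/(283/109) = 5 + 109/283 = 1524/283

1524/283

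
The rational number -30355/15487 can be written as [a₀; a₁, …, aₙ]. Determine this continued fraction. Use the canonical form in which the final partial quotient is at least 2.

[-2; 25, 51, 1, 1, 2, 2]

Repeatedly divide and take the remainder:
-30355 ÷ 15487 → quotient -2, remainder 619
15487 ÷ 619 → quotient 25, remainder 12
619 ÷ 12 → quotient 51, remainder 7
12 ÷ 7 → quotient 1, remainder 5
7 ÷ 5 → quotient 1, remainder 2
5 ÷ 2 → quotient 2, remainder 1
2 ÷ 1 → quotient 2, remainder 0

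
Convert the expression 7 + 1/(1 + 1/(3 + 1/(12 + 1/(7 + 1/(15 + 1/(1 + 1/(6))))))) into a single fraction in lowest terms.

301361/38860

Compute successive convergents:
a_0 = 7: 7/1
a_1 = 1: 8/1
a_2 = 3: 31/4
a_3 = 12: 380/49
a_4 = 7: 2691/347
a_5 = 15: 40745/5254
a_6 = 1: 43436/5601
a_7 = 6: 301361/38860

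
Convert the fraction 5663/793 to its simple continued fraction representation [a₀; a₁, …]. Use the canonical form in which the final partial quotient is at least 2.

⌊5663/793⌋ = 7, remainder 112
⌊793/112⌋ = 7, remainder 9
⌊112/9⌋ = 12, remainder 4
⌊9/4⌋ = 2, remainder 1
⌊4/1⌋ = 4, remainder 0

[7; 7, 12, 2, 4]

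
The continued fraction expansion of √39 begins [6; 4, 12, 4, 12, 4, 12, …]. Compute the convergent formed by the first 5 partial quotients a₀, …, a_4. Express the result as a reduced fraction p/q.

15294/2449

Start with 12.
4 + 1/(12/1) = 4 + 1/12 = 49/12
12 + 1/(49/12) = 12 + 12/49 = 600/49
4 + 1/(600/49) = 4 + 49/600 = 2449/600
6 + 1/(2449/600) = 6 + 600/2449 = 15294/2449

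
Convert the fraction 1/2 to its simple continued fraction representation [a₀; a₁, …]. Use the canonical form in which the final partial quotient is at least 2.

[0; 2]

1 = 0·2 + 1, so a_0 = 0
2 = 2·1 + 0, so a_1 = 2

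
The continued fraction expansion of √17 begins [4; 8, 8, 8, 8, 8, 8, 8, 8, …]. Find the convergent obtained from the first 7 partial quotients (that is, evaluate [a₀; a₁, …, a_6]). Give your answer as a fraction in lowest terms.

1166876/283009

a_0 = 4: 4/1
a_1 = 8: 33/8
a_2 = 8: 268/65
a_3 = 8: 2177/528
a_4 = 8: 17684/4289
a_5 = 8: 143649/34840
a_6 = 8: 1166876/283009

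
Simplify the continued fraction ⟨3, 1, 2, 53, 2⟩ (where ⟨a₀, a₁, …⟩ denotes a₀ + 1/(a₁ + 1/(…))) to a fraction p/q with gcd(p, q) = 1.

Use the convergent recurrence hₖ = aₖ·hₖ₋₁ + hₖ₋₂ (and likewise for the denominators kₖ):
a_0 = 3: 3/1
a_1 = 1: 4/1
a_2 = 2: 11/3
a_3 = 53: 587/160
a_4 = 2: 1185/323

1185/323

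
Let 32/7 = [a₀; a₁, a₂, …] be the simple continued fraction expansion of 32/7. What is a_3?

3

32 = 4·7 + 4, so a_0 = 4
7 = 1·4 + 3, so a_1 = 1
4 = 1·3 + 1, so a_2 = 1
3 = 3·1 + 0, so a_3 = 3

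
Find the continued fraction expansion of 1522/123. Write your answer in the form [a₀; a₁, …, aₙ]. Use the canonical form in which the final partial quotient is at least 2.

[12; 2, 1, 2, 15]

Run the Euclidean algorithm, recording each quotient:
1522 = 12·123 + 46, so a_0 = 12
123 = 2·46 + 31, so a_1 = 2
46 = 1·31 + 15, so a_2 = 1
31 = 2·15 + 1, so a_3 = 2
15 = 15·1 + 0, so a_4 = 15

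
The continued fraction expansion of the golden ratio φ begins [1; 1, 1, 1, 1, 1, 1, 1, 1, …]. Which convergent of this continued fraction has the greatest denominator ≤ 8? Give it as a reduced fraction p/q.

a_0 = 1: 1/1  (≤ bound)
a_1 = 1: 2/1  (≤ bound)
a_2 = 1: 3/2  (≤ bound)
a_3 = 1: 5/3  (≤ bound)
a_4 = 1: 8/5  (≤ bound)
a_5 = 1: 13/8  (≤ bound)
a_6 = 1: 21/13  (> 8, stop)

13/8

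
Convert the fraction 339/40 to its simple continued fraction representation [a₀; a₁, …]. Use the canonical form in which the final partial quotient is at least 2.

[8; 2, 9, 2]

Run the Euclidean algorithm, recording each quotient:
339 = 8·40 + 19, so a_0 = 8
40 = 2·19 + 2, so a_1 = 2
19 = 9·2 + 1, so a_2 = 9
2 = 2·1 + 0, so a_3 = 2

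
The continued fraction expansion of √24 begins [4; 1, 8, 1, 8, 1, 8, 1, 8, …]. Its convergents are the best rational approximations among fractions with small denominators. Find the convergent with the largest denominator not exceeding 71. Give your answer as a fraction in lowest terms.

a_0 = 4: 4/1  (≤ bound)
a_1 = 1: 5/1  (≤ bound)
a_2 = 8: 44/9  (≤ bound)
a_3 = 1: 49/10  (≤ bound)
a_4 = 8: 436/89  (> 71, stop)

49/10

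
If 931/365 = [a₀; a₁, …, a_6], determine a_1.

1

931 ÷ 365 → quotient 2, remainder 201
365 ÷ 201 → quotient 1, remainder 164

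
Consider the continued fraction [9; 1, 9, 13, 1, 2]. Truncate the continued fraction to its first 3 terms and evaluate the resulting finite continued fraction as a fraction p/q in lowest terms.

Build up convergents one term at a time:
a_0 = 9: 9/1
a_1 = 1: 10/1
a_2 = 9: 99/10

99/10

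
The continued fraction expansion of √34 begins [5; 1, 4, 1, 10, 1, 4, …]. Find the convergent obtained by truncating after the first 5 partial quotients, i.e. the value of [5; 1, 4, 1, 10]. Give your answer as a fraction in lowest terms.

379/65

Build up convergents one term at a time:
a_0 = 5: 5/1
a_1 = 1: 6/1
a_2 = 4: 29/5
a_3 = 1: 35/6
a_4 = 10: 379/65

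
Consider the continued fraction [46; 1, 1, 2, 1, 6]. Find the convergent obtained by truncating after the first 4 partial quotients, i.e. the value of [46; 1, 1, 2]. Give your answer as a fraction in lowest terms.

Build up convergents one term at a time:
a_0 = 46: 46/1
a_1 = 1: 47/1
a_2 = 1: 93/2
a_3 = 2: 233/5

233/5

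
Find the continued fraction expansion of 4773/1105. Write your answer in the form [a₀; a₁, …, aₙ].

[4; 3, 7, 1, 2, 15]

⌊4773/1105⌋ = 4, remainder 353
⌊1105/353⌋ = 3, remainder 46
⌊353/46⌋ = 7, remainder 31
⌊46/31⌋ = 1, remainder 15
⌊31/15⌋ = 2, remainder 1
⌊15/1⌋ = 15, remainder 0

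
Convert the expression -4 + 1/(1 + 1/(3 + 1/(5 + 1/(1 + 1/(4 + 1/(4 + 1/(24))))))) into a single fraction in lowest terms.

Start with 24.
4 + 1/(24/1) = 4 + 1/24 = 97/24
4 + 1/(97/24) = 4 + 24/97 = 412/97
1 + 1/(412/97) = 1 + 97/412 = 509/412
5 + 1/(509/412) = 5 + 412/509 = 2957/509
3 + 1/(2957/509) = 3 + 509/2957 = 9380/2957
1 + 1/(9380/2957) = 1 + 2957/9380 = 12337/9380
-4 + 1/(12337/9380) = -4 + 9380/12337 = -39968/12337

-39968/12337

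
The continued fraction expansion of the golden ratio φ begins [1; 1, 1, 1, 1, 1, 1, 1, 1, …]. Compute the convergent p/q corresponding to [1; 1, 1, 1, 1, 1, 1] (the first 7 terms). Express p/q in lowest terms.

a_0 = 1: 1/1
a_1 = 1: 2/1
a_2 = 1: 3/2
a_3 = 1: 5/3
a_4 = 1: 8/5
a_5 = 1: 13/8
a_6 = 1: 21/13

21/13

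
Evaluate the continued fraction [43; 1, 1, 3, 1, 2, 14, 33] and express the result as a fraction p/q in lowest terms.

517143/11872

Starting at the tail and folding back:
Start with 33.
14 + 1/(33/1) = 14 + 1/33 = 463/33
2 + 1/(463/33) = 2 + 33/463 = 959/463
1 + 1/(959/463) = 1 + 463/959 = 1422/959
3 + 1/(1422/959) = 3 + 959/1422 = 5225/1422
1 + 1/(5225/1422) = 1 + 1422/5225 = 6647/5225
1 + 1/(6647/5225) = 1 + 5225/6647 = 11872/6647
43 + 1/(11872/6647) = 43 + 6647/11872 = 517143/11872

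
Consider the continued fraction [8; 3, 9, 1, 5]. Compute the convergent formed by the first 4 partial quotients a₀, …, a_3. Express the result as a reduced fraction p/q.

258/31

Compute successive convergents:
a_0 = 8: 8/1
a_1 = 3: 25/3
a_2 = 9: 233/28
a_3 = 1: 258/31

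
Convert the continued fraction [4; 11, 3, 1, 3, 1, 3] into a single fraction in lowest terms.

Compute successive convergents:
a_0 = 4: 4/1
a_1 = 11: 45/11
a_2 = 3: 139/34
a_3 = 1: 184/45
a_4 = 3: 691/169
a_5 = 1: 875/214
a_6 = 3: 3316/811

3316/811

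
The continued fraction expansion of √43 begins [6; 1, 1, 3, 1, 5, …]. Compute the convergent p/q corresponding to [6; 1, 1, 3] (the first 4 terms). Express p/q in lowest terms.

46/7

a_0 = 6: 6/1
a_1 = 1: 7/1
a_2 = 1: 13/2
a_3 = 3: 46/7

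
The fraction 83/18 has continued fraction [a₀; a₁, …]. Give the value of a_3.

⌊83/18⌋ = 4, remainder 11
⌊18/11⌋ = 1, remainder 7
⌊11/7⌋ = 1, remainder 4
⌊7/4⌋ = 1, remainder 3

1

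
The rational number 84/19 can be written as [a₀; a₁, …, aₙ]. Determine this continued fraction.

Run the Euclidean algorithm, recording each quotient:
84 ÷ 19 → quotient 4, remainder 8
19 ÷ 8 → quotient 2, remainder 3
8 ÷ 3 → quotient 2, remainder 2
3 ÷ 2 → quotient 1, remainder 1
2 ÷ 1 → quotient 2, remainder 0

[4; 2, 2, 1, 2]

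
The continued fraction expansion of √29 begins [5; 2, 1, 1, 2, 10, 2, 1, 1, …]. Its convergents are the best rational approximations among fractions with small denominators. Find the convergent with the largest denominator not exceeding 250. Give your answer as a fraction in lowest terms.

727/135

a_0 = 5: 5/1  (≤ bound)
a_1 = 2: 11/2  (≤ bound)
a_2 = 1: 16/3  (≤ bound)
a_3 = 1: 27/5  (≤ bound)
a_4 = 2: 70/13  (≤ bound)
a_5 = 10: 727/135  (≤ bound)
a_6 = 2: 1524/283  (> 250, stop)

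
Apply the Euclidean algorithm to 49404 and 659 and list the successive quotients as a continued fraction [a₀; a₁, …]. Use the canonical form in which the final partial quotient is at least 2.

49404 = 74·659 + 638, so a_0 = 74
659 = 1·638 + 21, so a_1 = 1
638 = 30·21 + 8, so a_2 = 30
21 = 2·8 + 5, so a_3 = 2
8 = 1·5 + 3, so a_4 = 1
5 = 1·3 + 2, so a_5 = 1
3 = 1·2 + 1, so a_6 = 1
2 = 2·1 + 0, so a_7 = 2

[74; 1, 30, 2, 1, 1, 1, 2]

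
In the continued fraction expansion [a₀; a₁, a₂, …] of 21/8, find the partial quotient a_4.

2

21 = 2·8 + 5, so a_0 = 2
8 = 1·5 + 3, so a_1 = 1
5 = 1·3 + 2, so a_2 = 1
3 = 1·2 + 1, so a_3 = 1
2 = 2·1 + 0, so a_4 = 2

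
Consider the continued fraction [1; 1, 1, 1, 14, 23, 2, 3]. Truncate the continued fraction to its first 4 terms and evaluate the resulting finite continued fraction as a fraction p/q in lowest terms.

5/3

a_0 = 1: 1/1
a_1 = 1: 2/1
a_2 = 1: 3/2
a_3 = 1: 5/3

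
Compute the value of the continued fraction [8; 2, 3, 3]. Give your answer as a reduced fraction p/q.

Compute successive convergents:
a_0 = 8: 8/1
a_1 = 2: 17/2
a_2 = 3: 59/7
a_3 = 3: 194/23

194/23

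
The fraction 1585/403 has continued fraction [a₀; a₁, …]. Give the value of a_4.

⌊1585/403⌋ = 3, remainder 376
⌊403/376⌋ = 1, remainder 27
⌊376/27⌋ = 13, remainder 25
⌊27/25⌋ = 1, remainder 2
⌊25/2⌋ = 12, remainder 1

12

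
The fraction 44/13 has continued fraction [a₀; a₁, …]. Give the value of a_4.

Repeatedly divide and take the remainder:
44 ÷ 13 → quotient 3, remainder 5
13 ÷ 5 → quotient 2, remainder 3
5 ÷ 3 → quotient 1, remainder 2
3 ÷ 2 → quotient 1, remainder 1
2 ÷ 1 → quotient 2, remainder 0

2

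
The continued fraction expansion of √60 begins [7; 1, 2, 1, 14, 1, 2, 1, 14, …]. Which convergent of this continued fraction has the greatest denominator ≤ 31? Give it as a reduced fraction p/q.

List convergents until the denominator exceeds the bound:
a_0 = 7: 7/1  (≤ bound)
a_1 = 1: 8/1  (≤ bound)
a_2 = 2: 23/3  (≤ bound)
a_3 = 1: 31/4  (≤ bound)
a_4 = 14: 457/59  (> 31, stop)

31/4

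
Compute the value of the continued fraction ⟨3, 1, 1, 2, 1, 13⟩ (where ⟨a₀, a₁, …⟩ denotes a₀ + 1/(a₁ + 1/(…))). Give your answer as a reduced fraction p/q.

343/96

a_0 = 3: 3/1
a_1 = 1: 4/1
a_2 = 1: 7/2
a_3 = 2: 18/5
a_4 = 1: 25/7
a_5 = 13: 343/96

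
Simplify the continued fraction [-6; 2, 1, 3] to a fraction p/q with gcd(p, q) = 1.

-62/11

Start with 3.
1 + 1/(3/1) = 1 + 1/3 = 4/3
2 + 1/(4/3) = 2 + 3/4 = 11/4
-6 + 1/(11/4) = -6 + 4/11 = -62/11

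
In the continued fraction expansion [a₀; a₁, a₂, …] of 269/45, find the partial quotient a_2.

44

269 = 5·45 + 44, so a_0 = 5
45 = 1·44 + 1, so a_1 = 1
44 = 44·1 + 0, so a_2 = 44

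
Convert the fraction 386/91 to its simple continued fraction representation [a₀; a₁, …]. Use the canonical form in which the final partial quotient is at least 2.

386 = 4·91 + 22, so a_0 = 4
91 = 4·22 + 3, so a_1 = 4
22 = 7·3 + 1, so a_2 = 7
3 = 3·1 + 0, so a_3 = 3

[4; 4, 7, 3]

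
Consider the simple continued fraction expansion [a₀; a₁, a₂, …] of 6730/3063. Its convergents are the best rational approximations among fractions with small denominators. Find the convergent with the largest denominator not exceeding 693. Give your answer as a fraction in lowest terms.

156/71

List convergents until the denominator exceeds the bound:
a_0 = 2: 2/1  (≤ bound)
a_1 = 5: 11/5  (≤ bound)
a_2 = 14: 156/71  (≤ bound)
a_3 = 21: 3287/1496  (> 693, stop)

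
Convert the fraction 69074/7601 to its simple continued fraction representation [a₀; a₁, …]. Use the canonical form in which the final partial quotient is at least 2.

Repeatedly divide and take the remainder:
⌊69074/7601⌋ = 9, remainder 665
⌊7601/665⌋ = 11, remainder 286
⌊665/286⌋ = 2, remainder 93
⌊286/93⌋ = 3, remainder 7
⌊93/7⌋ = 13, remainder 2
⌊7/2⌋ = 3, remainder 1
⌊2/1⌋ = 2, remainder 0

[9; 11, 2, 3, 13, 3, 2]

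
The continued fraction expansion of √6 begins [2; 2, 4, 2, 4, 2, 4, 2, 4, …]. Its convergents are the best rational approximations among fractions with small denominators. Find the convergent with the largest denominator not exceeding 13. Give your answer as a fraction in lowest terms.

a_0 = 2: 2/1  (≤ bound)
a_1 = 2: 5/2  (≤ bound)
a_2 = 4: 22/9  (≤ bound)
a_3 = 2: 49/20  (> 13, stop)

22/9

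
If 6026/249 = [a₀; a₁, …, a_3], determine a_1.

6026 = 24·249 + 50, so a_0 = 24
249 = 4·50 + 49, so a_1 = 4

4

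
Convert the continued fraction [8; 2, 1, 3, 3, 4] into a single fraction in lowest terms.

1296/155

Use the convergent recurrence hₖ = aₖ·hₖ₋₁ + hₖ₋₂ (and likewise for the denominators kₖ):
a_0 = 8: 8/1
a_1 = 2: 17/2
a_2 = 1: 25/3
a_3 = 3: 92/11
a_4 = 3: 301/36
a_5 = 4: 1296/155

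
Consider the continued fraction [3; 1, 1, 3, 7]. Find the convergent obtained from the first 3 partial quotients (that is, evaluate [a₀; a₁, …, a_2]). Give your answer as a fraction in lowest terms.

7/2

Collapse the nested fraction from the inside out:
Start with 1.
1 + 1/(1/1) = 1 + 1/1 = 2/1
3 + 1/(2/1) = 3 + 1/2 = 7/2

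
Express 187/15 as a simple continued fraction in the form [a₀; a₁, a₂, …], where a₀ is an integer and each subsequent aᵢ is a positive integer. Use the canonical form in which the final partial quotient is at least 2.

[12; 2, 7]

Repeatedly divide and take the remainder:
⌊187/15⌋ = 12, remainder 7
⌊15/7⌋ = 2, remainder 1
⌊7/1⌋ = 7, remainder 0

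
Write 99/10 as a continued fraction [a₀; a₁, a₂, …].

⌊99/10⌋ = 9, remainder 9
⌊10/9⌋ = 1, remainder 1
⌊9/1⌋ = 9, remainder 0

[9; 1, 9]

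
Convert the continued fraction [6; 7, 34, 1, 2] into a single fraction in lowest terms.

a_0 = 6: 6/1
a_1 = 7: 43/7
a_2 = 34: 1468/239
a_3 = 1: 1511/246
a_4 = 2: 4490/731

4490/731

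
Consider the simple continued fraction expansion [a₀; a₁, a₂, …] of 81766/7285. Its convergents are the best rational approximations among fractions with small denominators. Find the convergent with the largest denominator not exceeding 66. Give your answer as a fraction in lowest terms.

651/58

a_0 = 11: 11/1  (≤ bound)
a_1 = 4: 45/4  (≤ bound)
a_2 = 2: 101/9  (≤ bound)
a_3 = 6: 651/58  (≤ bound)
a_4 = 1: 752/67  (> 66, stop)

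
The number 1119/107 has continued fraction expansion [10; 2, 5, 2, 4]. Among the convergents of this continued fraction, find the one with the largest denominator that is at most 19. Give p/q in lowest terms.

a_0 = 10: 10/1  (≤ bound)
a_1 = 2: 21/2  (≤ bound)
a_2 = 5: 115/11  (≤ bound)
a_3 = 2: 251/24  (> 19, stop)

115/11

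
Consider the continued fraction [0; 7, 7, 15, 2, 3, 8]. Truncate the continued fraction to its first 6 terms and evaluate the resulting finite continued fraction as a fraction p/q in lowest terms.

a_0 = 0: 0/1
a_1 = 7: 1/7
a_2 = 7: 7/50
a_3 = 15: 106/757
a_4 = 2: 219/1564
a_5 = 3: 763/5449

763/5449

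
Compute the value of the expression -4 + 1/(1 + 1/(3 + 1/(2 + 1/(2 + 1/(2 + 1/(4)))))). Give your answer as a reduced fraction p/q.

a_0 = -4: -4/1
a_1 = 1: -3/1
a_2 = 3: -13/4
a_3 = 2: -29/9
a_4 = 2: -71/22
a_5 = 2: -171/53
a_6 = 4: -755/234

-755/234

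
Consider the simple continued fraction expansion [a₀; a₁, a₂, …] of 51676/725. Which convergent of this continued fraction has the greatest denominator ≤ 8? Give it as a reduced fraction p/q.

499/7

List convergents until the denominator exceeds the bound:
a_0 = 71: 71/1  (≤ bound)
a_1 = 3: 214/3  (≤ bound)
a_2 = 1: 285/4  (≤ bound)
a_3 = 1: 499/7  (≤ bound)
a_4 = 1: 784/11  (> 8, stop)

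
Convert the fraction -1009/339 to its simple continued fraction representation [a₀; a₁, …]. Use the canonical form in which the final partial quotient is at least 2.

-1009 ÷ 339 → quotient -3, remainder 8
339 ÷ 8 → quotient 42, remainder 3
8 ÷ 3 → quotient 2, remainder 2
3 ÷ 2 → quotient 1, remainder 1
2 ÷ 1 → quotient 2, remainder 0

[-3; 42, 2, 1, 2]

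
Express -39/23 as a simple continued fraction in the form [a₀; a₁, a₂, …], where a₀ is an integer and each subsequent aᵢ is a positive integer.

[-2; 3, 3, 2]

-39 = -2·23 + 7, so a_0 = -2
23 = 3·7 + 2, so a_1 = 3
7 = 3·2 + 1, so a_2 = 3
2 = 2·1 + 0, so a_3 = 2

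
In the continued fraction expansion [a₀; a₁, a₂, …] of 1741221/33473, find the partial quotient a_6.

9

1741221 ÷ 33473 → quotient 52, remainder 625
33473 ÷ 625 → quotient 53, remainder 348
625 ÷ 348 → quotient 1, remainder 277
348 ÷ 277 → quotient 1, remainder 71
277 ÷ 71 → quotient 3, remainder 64
71 ÷ 64 → quotient 1, remainder 7
64 ÷ 7 → quotient 9, remainder 1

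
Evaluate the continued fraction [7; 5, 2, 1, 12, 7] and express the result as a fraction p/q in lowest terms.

Build up convergents one term at a time:
a_0 = 7: 7/1
a_1 = 5: 36/5
a_2 = 2: 79/11
a_3 = 1: 115/16
a_4 = 12: 1459/203
a_5 = 7: 10328/1437

10328/1437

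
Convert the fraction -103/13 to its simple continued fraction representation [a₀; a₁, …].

-103 = -8·13 + 1, so a_0 = -8
13 = 13·1 + 0, so a_1 = 13

[-8; 13]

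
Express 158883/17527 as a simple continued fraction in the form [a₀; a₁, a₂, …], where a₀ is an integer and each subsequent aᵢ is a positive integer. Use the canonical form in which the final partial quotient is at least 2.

[9; 15, 2, 1, 2, 35, 4]

⌊158883/17527⌋ = 9, remainder 1140
⌊17527/1140⌋ = 15, remainder 427
⌊1140/427⌋ = 2, remainder 286
⌊427/286⌋ = 1, remainder 141
⌊286/141⌋ = 2, remainder 4
⌊141/4⌋ = 35, remainder 1
⌊4/1⌋ = 4, remainder 0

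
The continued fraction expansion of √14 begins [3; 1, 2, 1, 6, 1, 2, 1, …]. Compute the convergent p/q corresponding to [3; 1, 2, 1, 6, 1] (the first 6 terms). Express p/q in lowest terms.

Build up convergents one term at a time:
a_0 = 3: 3/1
a_1 = 1: 4/1
a_2 = 2: 11/3
a_3 = 1: 15/4
a_4 = 6: 101/27
a_5 = 1: 116/31

116/31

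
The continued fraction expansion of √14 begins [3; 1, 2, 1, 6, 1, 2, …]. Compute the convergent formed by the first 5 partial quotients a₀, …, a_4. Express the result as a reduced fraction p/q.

Use the convergent recurrence hₖ = aₖ·hₖ₋₁ + hₖ₋₂ (and likewise for the denominators kₖ):
a_0 = 3: 3/1
a_1 = 1: 4/1
a_2 = 2: 11/3
a_3 = 1: 15/4
a_4 = 6: 101/27

101/27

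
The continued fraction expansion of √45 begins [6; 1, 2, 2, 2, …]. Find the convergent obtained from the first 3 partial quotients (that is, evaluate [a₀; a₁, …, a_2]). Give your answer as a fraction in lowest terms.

20/3

Starting at the tail and folding back:
Start with 2.
1 + 1/(2/1) = 1 + 1/2 = 3/2
6 + 1/(3/2) = 6 + 2/3 = 20/3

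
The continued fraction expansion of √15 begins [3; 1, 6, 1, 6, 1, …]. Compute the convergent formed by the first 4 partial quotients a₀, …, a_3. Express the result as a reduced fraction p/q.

Compute successive convergents:
a_0 = 3: 3/1
a_1 = 1: 4/1
a_2 = 6: 27/7
a_3 = 1: 31/8

31/8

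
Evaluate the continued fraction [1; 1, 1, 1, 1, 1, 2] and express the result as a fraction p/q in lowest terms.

Starting at the tail and folding back:
Start with 2.
1 + 1/(2/1) = 1 + 1/2 = 3/2
1 + 1/(3/2) = 1 + 2/3 = 5/3
1 + 1/(5/3) = 1 + 3/5 = 8/5
1 + 1/(8/5) = 1 + 5/8 = 13/8
1 + 1/(13/8) = 1 + 8/13 = 21/13
1 + 1/(21/13) = 1 + 13/21 = 34/21

34/21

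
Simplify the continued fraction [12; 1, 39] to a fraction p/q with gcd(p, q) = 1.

519/40

Work from the innermost term outward:
Start with 39.
1 + 1/(39/1) = 1 + 1/39 = 40/39
12 + 1/(40/39) = 12 + 39/40 = 519/40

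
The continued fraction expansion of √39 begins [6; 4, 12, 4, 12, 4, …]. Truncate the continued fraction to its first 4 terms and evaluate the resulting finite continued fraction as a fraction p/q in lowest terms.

Use the convergent recurrence hₖ = aₖ·hₖ₋₁ + hₖ₋₂ (and likewise for the denominators kₖ):
a_0 = 6: 6/1
a_1 = 4: 25/4
a_2 = 12: 306/49
a_3 = 4: 1249/200

1249/200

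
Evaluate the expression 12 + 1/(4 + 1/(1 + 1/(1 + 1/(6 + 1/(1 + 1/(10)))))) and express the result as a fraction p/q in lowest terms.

Start with 10.
1 + 1/(10/1) = 1 + 1/10 = 11/10
6 + 1/(11/10) = 6 + 10/11 = 76/11
1 + 1/(76/11) = 1 + 11/76 = 87/76
1 + 1/(87/76) = 1 + 76/87 = 163/87
4 + 1/(163/87) = 4 + 87/163 = 739/163
12 + 1/(739/163) = 12 + 163/739 = 9031/739

9031/739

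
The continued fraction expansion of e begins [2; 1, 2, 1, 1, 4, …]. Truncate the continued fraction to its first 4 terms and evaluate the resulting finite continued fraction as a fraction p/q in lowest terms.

Start with 1.
2 + 1/(1/1) = 2 + 1/1 = 3/1
1 + 1/(3/1) = 1 + 1/3 = 4/3
2 + 1/(4/3) = 2 + 3/4 = 11/4

11/4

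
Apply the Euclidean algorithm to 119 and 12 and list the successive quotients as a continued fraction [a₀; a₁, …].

[9; 1, 11]

⌊119/12⌋ = 9, remainder 11
⌊12/11⌋ = 1, remainder 1
⌊11/1⌋ = 11, remainder 0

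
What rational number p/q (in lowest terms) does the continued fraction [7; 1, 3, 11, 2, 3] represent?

Start with 3.
2 + 1/(3/1) = 2 + 1/3 = 7/3
11 + 1/(7/3) = 11 + 3/7 = 80/7
3 + 1/(80/7) = 3 + 7/80 = 247/80
1 + 1/(247/80) = 1 + 80/247 = 327/247
7 + 1/(327/247) = 7 + 247/327 = 2536/327

2536/327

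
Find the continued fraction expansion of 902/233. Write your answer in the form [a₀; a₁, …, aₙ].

⌊902/233⌋ = 3, remainder 203
⌊233/203⌋ = 1, remainder 30
⌊203/30⌋ = 6, remainder 23
⌊30/23⌋ = 1, remainder 7
⌊23/7⌋ = 3, remainder 2
⌊7/2⌋ = 3, remainder 1
⌊2/1⌋ = 2, remainder 0

[3; 1, 6, 1, 3, 3, 2]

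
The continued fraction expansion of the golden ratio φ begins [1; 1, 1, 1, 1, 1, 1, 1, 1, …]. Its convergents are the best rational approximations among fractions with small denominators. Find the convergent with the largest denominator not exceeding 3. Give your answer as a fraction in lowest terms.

5/3

a_0 = 1: 1/1  (≤ bound)
a_1 = 1: 2/1  (≤ bound)
a_2 = 1: 3/2  (≤ bound)
a_3 = 1: 5/3  (≤ bound)
a_4 = 1: 8/5  (> 3, stop)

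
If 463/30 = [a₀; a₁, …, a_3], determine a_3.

Repeatedly divide and take the remainder:
463 = 15·30 + 13, so a_0 = 15
30 = 2·13 + 4, so a_1 = 2
13 = 3·4 + 1, so a_2 = 3
4 = 4·1 + 0, so a_3 = 4

4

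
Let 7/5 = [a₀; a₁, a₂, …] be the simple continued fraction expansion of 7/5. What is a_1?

2

7 = 1·5 + 2, so a_0 = 1
5 = 2·2 + 1, so a_1 = 2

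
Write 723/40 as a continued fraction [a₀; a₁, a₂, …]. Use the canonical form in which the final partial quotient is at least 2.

723 ÷ 40 → quotient 18, remainder 3
40 ÷ 3 → quotient 13, remainder 1
3 ÷ 1 → quotient 3, remainder 0

[18; 13, 3]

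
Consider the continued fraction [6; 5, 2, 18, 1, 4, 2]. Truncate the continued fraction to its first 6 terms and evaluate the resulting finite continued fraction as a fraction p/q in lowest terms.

6547/1059

Starting at the tail and folding back:
Start with 4.
1 + 1/(4/1) = 1 + 1/4 = 5/4
18 + 1/(5/4) = 18 + 4/5 = 94/5
2 + 1/(94/5) = 2 + 5/94 = 193/94
5 + 1/(193/94) = 5 + 94/193 = 1059/193
6 + 1/(1059/193) = 6 + 193/1059 = 6547/1059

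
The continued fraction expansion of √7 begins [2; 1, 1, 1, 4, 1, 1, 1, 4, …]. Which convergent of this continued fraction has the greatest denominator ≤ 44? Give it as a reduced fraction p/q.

82/31

a_0 = 2: 2/1  (≤ bound)
a_1 = 1: 3/1  (≤ bound)
a_2 = 1: 5/2  (≤ bound)
a_3 = 1: 8/3  (≤ bound)
a_4 = 4: 37/14  (≤ bound)
a_5 = 1: 45/17  (≤ bound)
a_6 = 1: 82/31  (≤ bound)
a_7 = 1: 127/48  (> 44, stop)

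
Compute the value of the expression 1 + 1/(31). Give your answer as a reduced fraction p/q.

Start with 31.
1 + 1/(31/1) = 1 + 1/31 = 32/31

32/31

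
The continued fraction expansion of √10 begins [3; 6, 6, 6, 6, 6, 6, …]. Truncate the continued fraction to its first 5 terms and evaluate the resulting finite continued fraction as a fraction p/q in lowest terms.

4443/1405

a_0 = 3: 3/1
a_1 = 6: 19/6
a_2 = 6: 117/37
a_3 = 6: 721/228
a_4 = 6: 4443/1405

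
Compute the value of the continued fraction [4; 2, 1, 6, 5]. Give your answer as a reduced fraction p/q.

Start with 5.
6 + 1/(5/1) = 6 + 1/5 = 31/5
1 + 1/(31/5) = 1 + 5/31 = 36/31
2 + 1/(36/31) = 2 + 31/36 = 103/36
4 + 1/(103/36) = 4 + 36/103 = 448/103

448/103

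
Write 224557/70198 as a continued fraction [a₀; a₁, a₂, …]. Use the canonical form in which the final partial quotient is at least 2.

Apply division with remainder until the remainder is 0:
⌊224557/70198⌋ = 3, remainder 13963
⌊70198/13963⌋ = 5, remainder 383
⌊13963/383⌋ = 36, remainder 175
⌊383/175⌋ = 2, remainder 33
⌊175/33⌋ = 5, remainder 10
⌊33/10⌋ = 3, remainder 3
⌊10/3⌋ = 3, remainder 1
⌊3/1⌋ = 3, remainder 0

[3; 5, 36, 2, 5, 3, 3, 3]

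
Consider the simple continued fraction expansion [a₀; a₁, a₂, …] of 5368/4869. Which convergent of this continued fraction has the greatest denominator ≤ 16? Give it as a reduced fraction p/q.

11/10

a_0 = 1: 1/1  (≤ bound)
a_1 = 9: 10/9  (≤ bound)
a_2 = 1: 11/10  (≤ bound)
a_3 = 3: 43/39  (> 16, stop)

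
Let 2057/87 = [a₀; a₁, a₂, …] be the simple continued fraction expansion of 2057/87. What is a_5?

6

2057 ÷ 87 → quotient 23, remainder 56
87 ÷ 56 → quotient 1, remainder 31
56 ÷ 31 → quotient 1, remainder 25
31 ÷ 25 → quotient 1, remainder 6
25 ÷ 6 → quotient 4, remainder 1
6 ÷ 1 → quotient 6, remainder 0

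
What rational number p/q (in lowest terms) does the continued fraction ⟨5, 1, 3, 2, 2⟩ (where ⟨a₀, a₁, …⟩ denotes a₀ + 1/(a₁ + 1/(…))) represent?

127/22

Start with 2.
2 + 1/(2/1) = 2 + 1/2 = 5/2
3 + 1/(5/2) = 3 + 2/5 = 17/5
1 + 1/(17/5) = 1 + 5/17 = 22/17
5 + 1/(22/17) = 5 + 17/22 = 127/22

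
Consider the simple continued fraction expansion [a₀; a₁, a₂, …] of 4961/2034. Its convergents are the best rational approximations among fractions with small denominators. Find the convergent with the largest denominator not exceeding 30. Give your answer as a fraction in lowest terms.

61/25

a_0 = 2: 2/1  (≤ bound)
a_1 = 2: 5/2  (≤ bound)
a_2 = 3: 17/7  (≤ bound)
a_3 = 1: 22/9  (≤ bound)
a_4 = 1: 39/16  (≤ bound)
a_5 = 1: 61/25  (≤ bound)
a_6 = 1: 100/41  (> 30, stop)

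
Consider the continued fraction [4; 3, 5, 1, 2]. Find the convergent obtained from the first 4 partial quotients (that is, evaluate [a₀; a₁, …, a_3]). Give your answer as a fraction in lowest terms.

Work from the innermost term outward:
Start with 1.
5 + 1/(1/1) = 5 + 1/1 = 6/1
3 + 1/(6/1) = 3 + 1/6 = 19/6
4 + 1/(19/6) = 4 + 6/19 = 82/19

82/19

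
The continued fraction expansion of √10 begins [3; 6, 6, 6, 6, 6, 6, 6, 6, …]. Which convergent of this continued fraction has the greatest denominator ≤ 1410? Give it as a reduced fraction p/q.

List convergents until the denominator exceeds the bound:
a_0 = 3: 3/1  (≤ bound)
a_1 = 6: 19/6  (≤ bound)
a_2 = 6: 117/37  (≤ bound)
a_3 = 6: 721/228  (≤ bound)
a_4 = 6: 4443/1405  (≤ bound)
a_5 = 6: 27379/8658  (> 1410, stop)

4443/1405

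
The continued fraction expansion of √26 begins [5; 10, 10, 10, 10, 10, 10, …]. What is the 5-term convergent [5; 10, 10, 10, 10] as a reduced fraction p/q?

a_0 = 5: 5/1
a_1 = 10: 51/10
a_2 = 10: 515/101
a_3 = 10: 5201/1020
a_4 = 10: 52525/10301

52525/10301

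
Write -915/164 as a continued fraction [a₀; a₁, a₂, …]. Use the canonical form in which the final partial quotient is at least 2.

⌊-915/164⌋ = -6, remainder 69
⌊164/69⌋ = 2, remainder 26
⌊69/26⌋ = 2, remainder 17
⌊26/17⌋ = 1, remainder 9
⌊17/9⌋ = 1, remainder 8
⌊9/8⌋ = 1, remainder 1
⌊8/1⌋ = 8, remainder 0

[-6; 2, 2, 1, 1, 1, 8]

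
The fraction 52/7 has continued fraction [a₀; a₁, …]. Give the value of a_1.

52 = 7·7 + 3, so a_0 = 7
7 = 2·3 + 1, so a_1 = 2

2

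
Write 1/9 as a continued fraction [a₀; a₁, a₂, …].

Repeatedly divide and take the remainder:
⌊1/9⌋ = 0, remainder 1
⌊9/1⌋ = 9, remainder 0

[0; 9]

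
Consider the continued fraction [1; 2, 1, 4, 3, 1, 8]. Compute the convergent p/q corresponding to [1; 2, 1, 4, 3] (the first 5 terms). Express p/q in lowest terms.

61/45

Start with 3.
4 + 1/(3/1) = 4 + 1/3 = 13/3
1 + 1/(13/3) = 1 + 3/13 = 16/13
2 + 1/(16/13) = 2 + 13/16 = 45/16
1 + 1/(45/16) = 1 + 16/45 = 61/45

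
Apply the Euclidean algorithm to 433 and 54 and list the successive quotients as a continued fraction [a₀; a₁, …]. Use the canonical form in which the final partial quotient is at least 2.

[8; 54]

Apply division with remainder until the remainder is 0:
⌊433/54⌋ = 8, remainder 1
⌊54/1⌋ = 54, remainder 0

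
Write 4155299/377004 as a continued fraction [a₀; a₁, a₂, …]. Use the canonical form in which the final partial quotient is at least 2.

⌊4155299/377004⌋ = 11, remainder 8255
⌊377004/8255⌋ = 45, remainder 5529
⌊8255/5529⌋ = 1, remainder 2726
⌊5529/2726⌋ = 2, remainder 77
⌊2726/77⌋ = 35, remainder 31
⌊77/31⌋ = 2, remainder 15
⌊31/15⌋ = 2, remainder 1
⌊15/1⌋ = 15, remainder 0

[11; 45, 1, 2, 35, 2, 2, 15]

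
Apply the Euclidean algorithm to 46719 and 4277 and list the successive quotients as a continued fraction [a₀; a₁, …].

[10; 1, 12, 25, 4, 3]

⌊46719/4277⌋ = 10, remainder 3949
⌊4277/3949⌋ = 1, remainder 328
⌊3949/328⌋ = 12, remainder 13
⌊328/13⌋ = 25, remainder 3
⌊13/3⌋ = 4, remainder 1
⌊3/1⌋ = 3, remainder 0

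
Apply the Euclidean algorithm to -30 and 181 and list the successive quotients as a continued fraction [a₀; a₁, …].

[-1; 1, 5, 30]

Apply division with remainder until the remainder is 0:
-30 = -1·181 + 151, so a_0 = -1
181 = 1·151 + 30, so a_1 = 1
151 = 5·30 + 1, so a_2 = 5
30 = 30·1 + 0, so a_3 = 30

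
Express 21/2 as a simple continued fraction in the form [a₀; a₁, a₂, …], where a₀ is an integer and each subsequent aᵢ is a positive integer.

⌊21/2⌋ = 10, remainder 1
⌊2/1⌋ = 2, remainder 0

[10; 2]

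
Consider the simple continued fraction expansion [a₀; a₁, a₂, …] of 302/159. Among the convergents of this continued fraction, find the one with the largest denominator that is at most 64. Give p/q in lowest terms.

19/10

a_0 = 1: 1/1  (≤ bound)
a_1 = 1: 2/1  (≤ bound)
a_2 = 8: 17/9  (≤ bound)
a_3 = 1: 19/10  (≤ bound)
a_4 = 15: 302/159  (> 64, stop)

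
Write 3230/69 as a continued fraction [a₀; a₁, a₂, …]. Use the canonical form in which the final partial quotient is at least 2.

⌊3230/69⌋ = 46, remainder 56
⌊69/56⌋ = 1, remainder 13
⌊56/13⌋ = 4, remainder 4
⌊13/4⌋ = 3, remainder 1
⌊4/1⌋ = 4, remainder 0

[46; 1, 4, 3, 4]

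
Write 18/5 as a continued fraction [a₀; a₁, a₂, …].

[3; 1, 1, 2]

18 ÷ 5 → quotient 3, remainder 3
5 ÷ 3 → quotient 1, remainder 2
3 ÷ 2 → quotient 1, remainder 1
2 ÷ 1 → quotient 2, remainder 0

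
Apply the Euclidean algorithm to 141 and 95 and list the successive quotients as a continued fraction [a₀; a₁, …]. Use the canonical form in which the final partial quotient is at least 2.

[1; 2, 15, 3]

⌊141/95⌋ = 1, remainder 46
⌊95/46⌋ = 2, remainder 3
⌊46/3⌋ = 15, remainder 1
⌊3/1⌋ = 3, remainder 0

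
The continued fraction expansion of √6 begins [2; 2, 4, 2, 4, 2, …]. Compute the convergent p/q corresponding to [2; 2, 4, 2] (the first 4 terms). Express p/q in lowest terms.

49/20

Starting at the tail and folding back:
Start with 2.
4 + 1/(2/1) = 4 + 1/2 = 9/2
2 + 1/(9/2) = 2 + 2/9 = 20/9
2 + 1/(20/9) = 2 + 9/20 = 49/20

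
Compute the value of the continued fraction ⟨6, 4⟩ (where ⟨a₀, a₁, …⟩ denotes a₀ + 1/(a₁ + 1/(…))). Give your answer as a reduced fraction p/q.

Work from the innermost term outward:
Start with 4.
6 + 1/(4/1) = 6 + 1/4 = 25/4

25/4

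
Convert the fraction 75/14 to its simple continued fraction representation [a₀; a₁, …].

75 = 5·14 + 5, so a_0 = 5
14 = 2·5 + 4, so a_1 = 2
5 = 1·4 + 1, so a_2 = 1
4 = 4·1 + 0, so a_3 = 4

[5; 2, 1, 4]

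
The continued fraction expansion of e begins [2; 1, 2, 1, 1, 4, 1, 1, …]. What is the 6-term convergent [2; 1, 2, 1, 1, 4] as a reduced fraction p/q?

Start with 4.
1 + 1/(4/1) = 1 + 1/4 = 5/4
1 + 1/(5/4) = 1 + 4/5 = 9/5
2 + 1/(9/5) = 2 + 5/9 = 23/9
1 + 1/(23/9) = 1 + 9/23 = 32/23
2 + 1/(32/23) = 2 + 23/32 = 87/32

87/32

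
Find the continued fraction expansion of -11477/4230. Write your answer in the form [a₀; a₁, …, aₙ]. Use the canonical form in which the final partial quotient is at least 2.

[-3; 3, 2, 19, 15, 2]

Run the Euclidean algorithm, recording each quotient:
-11477 ÷ 4230 → quotient -3, remainder 1213
4230 ÷ 1213 → quotient 3, remainder 591
1213 ÷ 591 → quotient 2, remainder 31
591 ÷ 31 → quotient 19, remainder 2
31 ÷ 2 → quotient 15, remainder 1
2 ÷ 1 → quotient 2, remainder 0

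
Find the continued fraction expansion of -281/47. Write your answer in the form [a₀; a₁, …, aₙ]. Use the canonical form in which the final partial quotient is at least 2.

Run the Euclidean algorithm, recording each quotient:
⌊-281/47⌋ = -6, remainder 1
⌊47/1⌋ = 47, remainder 0

[-6; 47]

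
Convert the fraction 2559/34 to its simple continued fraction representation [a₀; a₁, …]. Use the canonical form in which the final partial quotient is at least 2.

[75; 3, 1, 3, 2]

⌊2559/34⌋ = 75, remainder 9
⌊34/9⌋ = 3, remainder 7
⌊9/7⌋ = 1, remainder 2
⌊7/2⌋ = 3, remainder 1
⌊2/1⌋ = 2, remainder 0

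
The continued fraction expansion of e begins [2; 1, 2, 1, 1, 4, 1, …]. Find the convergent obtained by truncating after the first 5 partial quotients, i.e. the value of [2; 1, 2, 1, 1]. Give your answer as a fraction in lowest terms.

Build up convergents one term at a time:
a_0 = 2: 2/1
a_1 = 1: 3/1
a_2 = 2: 8/3
a_3 = 1: 11/4
a_4 = 1: 19/7

19/7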